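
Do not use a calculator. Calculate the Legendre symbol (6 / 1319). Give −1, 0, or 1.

Pull out 2: since 1319 ≡ 7 (mod 8), (2/1319) = +1.
Reciprocity: 3 ≡ 3 and 1319 ≡ 3 (mod 4), so (3/1319) = −(1319/3).
Reduce top mod 3: now compute (2/3).
Pull out 2: since 3 ≡ 3 (mod 8), (2/3) = -1.
Reached (1/3) = 1. Collecting the sign flips along the way, the symbol is +1.

1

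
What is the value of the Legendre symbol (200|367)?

Pull out 2^3: since 367 ≡ 7 (mod 8), (2/367) = +1, so (2/367)^3 = +1.
Reciprocity: 25 ≡ 1 and 367 ≡ 3 (mod 4), so (25/367) = +(367/25).
Reduce top mod 25: now compute (17/25).
Reciprocity: 17 ≡ 1 and 25 ≡ 1 (mod 4), so (17/25) = +(25/17).
Reduce top mod 17: now compute (8/17).
Pull out 2^3: since 17 ≡ 1 (mod 8), (2/17) = +1, so (2/17)^3 = +1.
Reached (1/17) = 1. Collecting the sign flips along the way, the symbol is +1.

1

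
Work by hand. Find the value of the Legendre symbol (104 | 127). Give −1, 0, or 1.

1

Pull out 2^3: since 127 ≡ 7 (mod 8), (2/127) = +1, so (2/127)^3 = +1.
Reciprocity: 13 ≡ 1 and 127 ≡ 3 (mod 4), so (13/127) = +(127/13).
Reduce top mod 13: now compute (10/13).
Pull out 2: since 13 ≡ 5 (mod 8), (2/13) = -1.
Reciprocity: 5 ≡ 1 and 13 ≡ 1 (mod 4), so (5/13) = +(13/5).
Reduce top mod 5: now compute (3/5).
Reciprocity: 3 ≡ 3 and 5 ≡ 1 (mod 4), so (3/5) = +(5/3).
Reduce top mod 3: now compute (2/3).
Pull out 2: since 3 ≡ 3 (mod 8), (2/3) = -1.
Reached (1/3) = 1. Collecting the sign flips along the way, the symbol is +1.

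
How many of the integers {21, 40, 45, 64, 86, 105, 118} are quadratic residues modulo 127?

2

(21/127) = +1 → QR.
(40/127) = -1 → non-residue.
(45/127) = -1 → non-residue.
(64/127) = +1 → QR.
(86/127) = -1 → non-residue.
(105/127) = -1 → non-residue.
(118/127) = -1 → non-residue.
Total quadratic residues among the 7: 2.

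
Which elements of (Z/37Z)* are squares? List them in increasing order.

Square k = 1,…,18 (k and 37−k give the same square):
1²=1, 2²=4, 3²=9, 4²=16, 5²=25, 6²=36, 7²≡12, 8²≡27, 9²≡7, 10²≡26, 11²≡10, 12²≡33, 13²≡21, 14²≡11, 15²≡3, 16²≡34, 17²≡30, 18²≡28 (mod 37).
So the quadratic residues mod 37 are {1, 3, 4, 7, 9, 10, 11, 12, 16, 21, 25, 26, 27, 28, 30, 33, 34, 36}.

1,3,4,7,9,10,11,12,16,21,25,26,27,28,30,33,34,36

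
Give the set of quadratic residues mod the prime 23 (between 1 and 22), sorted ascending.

1, 2, 3, 4, 6, 8, 9, 12, 13, 16, 18

Square k = 1,…,11 (k and 23−k give the same square):
1²=1, 2²=4, 3²=9, 4²=16, 5²≡2, 6²≡13, 7²≡3, 8²≡18, 9²≡12, 10²≡8, 11²≡6 (mod 23).
So the quadratic residues mod 23 are {1, 2, 3, 4, 6, 8, 9, 12, 13, 16, 18}.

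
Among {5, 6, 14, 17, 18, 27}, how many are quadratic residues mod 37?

(5/37) = -1 → non-residue.
(6/37) = -1 → non-residue.
(14/37) = -1 → non-residue.
(17/37) = -1 → non-residue.
(18/37) = -1 → non-residue.
(27/37) = +1 → QR.
Total quadratic residues among the 6: 1.

1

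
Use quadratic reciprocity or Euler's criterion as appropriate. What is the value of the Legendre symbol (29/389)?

-1

Euler's criterion: (29/389) ≡ 29^194 (mod 389).
29^2 ≡ 63 (mod 389)
29^4 ≡ 79 (mod 389)
29^8 ≡ 17 (mod 389)
29^16 ≡ 289 (mod 389)
29^32 ≡ 275 (mod 389)
29^64 ≡ 159 (mod 389)
29^128 ≡ 385 (mod 389)
29^194 = 29^(128+64+2) ≡ 388 (mod 389).
Result is 388 ≡ −1, so (29/389) = −1.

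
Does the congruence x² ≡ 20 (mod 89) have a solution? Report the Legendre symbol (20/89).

1

Pull out 2^2: since 89 ≡ 1 (mod 8), (2/89) = +1, so (2/89)^2 = +1.
Reciprocity: 5 ≡ 1 and 89 ≡ 1 (mod 4), so (5/89) = +(89/5).
Reduce top mod 5: now compute (4/5).
Pull out 2^2: since 5 ≡ 5 (mod 8), (2/5) = -1, so (2/5)^2 = +1.
Reached (1/5) = 1. Collecting the sign flips along the way, the symbol is +1.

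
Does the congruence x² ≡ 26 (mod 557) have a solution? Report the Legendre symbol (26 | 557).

Pull out 2: since 557 ≡ 5 (mod 8), (2/557) = -1.
Reciprocity: 13 ≡ 1 and 557 ≡ 1 (mod 4), so (13/557) = +(557/13).
Reduce top mod 13: now compute (11/13).
Reciprocity: 11 ≡ 3 and 13 ≡ 1 (mod 4), so (11/13) = +(13/11).
Reduce top mod 11: now compute (2/11).
Pull out 2: since 11 ≡ 3 (mod 8), (2/11) = -1.
Reached (1/11) = 1. Collecting the sign flips along the way, the symbol is +1.

1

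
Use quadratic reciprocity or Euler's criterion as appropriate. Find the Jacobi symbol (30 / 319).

-1

Pull out 2: since 319 ≡ 7 (mod 8), (2/319) = +1.
Reciprocity: 15 ≡ 3 and 319 ≡ 3 (mod 4), so (15/319) = −(319/15).
Reduce top mod 15: now compute (4/15).
Pull out 2^2: since 15 ≡ 7 (mod 8), (2/15) = +1, so (2/15)^2 = +1.
Reached (1/15) = 1. Collecting the sign flips along the way, the symbol is -1.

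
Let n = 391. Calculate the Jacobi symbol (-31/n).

1

First reduce: -31 ≡ 360 (mod 391).
Pull out 2^3: since 391 ≡ 7 (mod 8), (2/391) = +1, so (2/391)^3 = +1.
Reciprocity: 45 ≡ 1 and 391 ≡ 3 (mod 4), so (45/391) = +(391/45).
Reduce top mod 45: now compute (31/45).
Reciprocity: 31 ≡ 3 and 45 ≡ 1 (mod 4), so (31/45) = +(45/31).
Reduce top mod 31: now compute (14/31).
Pull out 2: since 31 ≡ 7 (mod 8), (2/31) = +1.
Reciprocity: 7 ≡ 3 and 31 ≡ 3 (mod 4), so (7/31) = −(31/7).
Reduce top mod 7: now compute (3/7).
Reciprocity: 3 ≡ 3 and 7 ≡ 3 (mod 4), so (3/7) = −(7/3).
Reduce top mod 3: now compute (1/3).
Reached (1/3) = 1. Collecting the sign flips along the way, the symbol is +1.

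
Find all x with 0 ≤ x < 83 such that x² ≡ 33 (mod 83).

38, 45

Since 83 ≡ 3 (mod 4), a square root of 33 is 33^((83+1)/4) = 33^21 mod 83.
Repeated squaring: 33^2≡10, 33^4≡17, 33^8≡40, 33^16≡23 (mod 83).
33^21 = 33^(16+4+1) ≡ 38 (mod 83).
Check: 38² = 1444 ≡ 33 (mod 83). The two roots are 38 and 45.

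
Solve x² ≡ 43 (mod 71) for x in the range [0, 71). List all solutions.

16, 55

Since 71 ≡ 3 (mod 4), a square root of 43 is 43^((71+1)/4) = 43^18 mod 71.
Repeated squaring: 43^2≡3, 43^4≡9, 43^8≡10, 43^16≡29 (mod 71).
43^18 = 43^(16+2) ≡ 16 (mod 71).
Check: 16² = 256 ≡ 43 (mod 71). The two roots are 16 and 55.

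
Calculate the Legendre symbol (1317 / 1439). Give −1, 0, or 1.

Reciprocity: 1317 ≡ 1 and 1439 ≡ 3 (mod 4), so (1317/1439) = +(1439/1317).
Reduce top mod 1317: now compute (122/1317).
Pull out 2: since 1317 ≡ 5 (mod 8), (2/1317) = -1.
Reciprocity: 61 ≡ 1 and 1317 ≡ 1 (mod 4), so (61/1317) = +(1317/61).
Reduce top mod 61: now compute (36/61).
Pull out 2^2: since 61 ≡ 5 (mod 8), (2/61) = -1, so (2/61)^2 = +1.
Reciprocity: 9 ≡ 1 and 61 ≡ 1 (mod 4), so (9/61) = +(61/9).
Reduce top mod 9: now compute (7/9).
Reciprocity: 7 ≡ 3 and 9 ≡ 1 (mod 4), so (7/9) = +(9/7).
Reduce top mod 7: now compute (2/7).
Pull out 2: since 7 ≡ 7 (mod 8), (2/7) = +1.
Reached (1/7) = 1. Collecting the sign flips along the way, the symbol is -1.

-1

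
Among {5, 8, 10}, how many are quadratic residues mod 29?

1

(5/29) = +1 → QR.
(8/29) = -1 → non-residue.
(10/29) = -1 → non-residue.
Total quadratic residues among the 3: 1.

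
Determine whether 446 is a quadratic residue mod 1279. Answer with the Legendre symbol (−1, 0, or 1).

Pull out 2: since 1279 ≡ 7 (mod 8), (2/1279) = +1.
Reciprocity: 223 ≡ 3 and 1279 ≡ 3 (mod 4), so (223/1279) = −(1279/223).
Reduce top mod 223: now compute (164/223).
Pull out 2^2: since 223 ≡ 7 (mod 8), (2/223) = +1, so (2/223)^2 = +1.
Reciprocity: 41 ≡ 1 and 223 ≡ 3 (mod 4), so (41/223) = +(223/41).
Reduce top mod 41: now compute (18/41).
Pull out 2: since 41 ≡ 1 (mod 8), (2/41) = +1.
Reciprocity: 9 ≡ 1 and 41 ≡ 1 (mod 4), so (9/41) = +(41/9).
Reduce top mod 9: now compute (5/9).
Reciprocity: 5 ≡ 1 and 9 ≡ 1 (mod 4), so (5/9) = +(9/5).
Reduce top mod 5: now compute (4/5).
Pull out 2^2: since 5 ≡ 5 (mod 8), (2/5) = -1, so (2/5)^2 = +1.
Reached (1/5) = 1. Collecting the sign flips along the way, the symbol is -1.

-1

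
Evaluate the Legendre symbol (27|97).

1

Euler's criterion: (27/97) ≡ 27^48 (mod 97).
27^2 ≡ 50 (mod 97)
27^4 ≡ 75 (mod 97)
27^8 ≡ 96 (mod 97)
27^16 ≡ 1 (mod 97)
27^32 ≡ 1 (mod 97)
27^48 = 27^(32+16) ≡ 1 (mod 97).
Result is 1, so (27/97) = 1.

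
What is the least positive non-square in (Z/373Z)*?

(2/373) = −1, so 2 is the smallest positive non-residue mod 373.

2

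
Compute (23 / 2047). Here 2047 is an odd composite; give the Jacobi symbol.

Reciprocity: 23 ≡ 3 and 2047 ≡ 3 (mod 4), so (23/2047) = −(2047/23).
Reduce top mod 23: now compute (0/23).
Top reduces to 0: gcd > 1, so the symbol is 0.

0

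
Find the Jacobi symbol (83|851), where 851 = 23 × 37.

-1

Reciprocity: 83 ≡ 3 and 851 ≡ 3 (mod 4), so (83/851) = −(851/83).
Reduce top mod 83: now compute (21/83).
Reciprocity: 21 ≡ 1 and 83 ≡ 3 (mod 4), so (21/83) = +(83/21).
Reduce top mod 21: now compute (20/21).
Pull out 2^2: since 21 ≡ 5 (mod 8), (2/21) = -1, so (2/21)^2 = +1.
Reciprocity: 5 ≡ 1 and 21 ≡ 1 (mod 4), so (5/21) = +(21/5).
Reduce top mod 5: now compute (1/5).
Reached (1/5) = 1. Collecting the sign flips along the way, the symbol is -1.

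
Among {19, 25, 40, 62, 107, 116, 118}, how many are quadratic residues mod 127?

4

(19/127) = +1 → QR.
(25/127) = +1 → QR.
(40/127) = -1 → non-residue.
(62/127) = +1 → QR.
(107/127) = +1 → QR.
(116/127) = -1 → non-residue.
(118/127) = -1 → non-residue.
Total quadratic residues among the 7: 4.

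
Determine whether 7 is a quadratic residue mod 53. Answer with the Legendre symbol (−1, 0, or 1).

Euler's criterion: (7/53) ≡ 7^26 (mod 53).
7^2 ≡ 49 (mod 53)
7^4 ≡ 16 (mod 53)
7^8 ≡ 44 (mod 53)
7^16 ≡ 28 (mod 53)
7^26 = 7^(16+8+2) ≡ 1 (mod 53).
Result is 1, so (7/53) = 1.

1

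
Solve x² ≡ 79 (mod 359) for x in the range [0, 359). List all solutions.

34, 325

Since 359 ≡ 3 (mod 4), a square root of 79 is 79^((359+1)/4) = 79^90 mod 359.
Repeated squaring: 79^2≡138, 79^4≡17, 79^8≡289, 79^16≡233, 79^32≡80, 79^64≡297 (mod 359).
79^90 = 79^(64+16+8+2) ≡ 34 (mod 359).
Check: 34² = 1156 ≡ 79 (mod 359). The two roots are 34 and 325.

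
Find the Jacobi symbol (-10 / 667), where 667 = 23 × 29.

First reduce: -10 ≡ 657 (mod 667).
Reciprocity: 657 ≡ 1 and 667 ≡ 3 (mod 4), so (657/667) = +(667/657).
Reduce top mod 657: now compute (10/657).
Pull out 2: since 657 ≡ 1 (mod 8), (2/657) = +1.
Reciprocity: 5 ≡ 1 and 657 ≡ 1 (mod 4), so (5/657) = +(657/5).
Reduce top mod 5: now compute (2/5).
Pull out 2: since 5 ≡ 5 (mod 8), (2/5) = -1.
Reached (1/5) = 1. Collecting the sign flips along the way, the symbol is -1.

-1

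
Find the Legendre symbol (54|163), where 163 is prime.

1

Pull out 2: since 163 ≡ 3 (mod 8), (2/163) = -1.
Reciprocity: 27 ≡ 3 and 163 ≡ 3 (mod 4), so (27/163) = −(163/27).
Reduce top mod 27: now compute (1/27).
Reached (1/27) = 1. Collecting the sign flips along the way, the symbol is +1.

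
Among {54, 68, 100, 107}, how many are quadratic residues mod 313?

3

(54/313) = +1 → QR.
(68/313) = -1 → non-residue.
(100/313) = +1 → QR.
(107/313) = +1 → QR.
Total quadratic residues among the 4: 3.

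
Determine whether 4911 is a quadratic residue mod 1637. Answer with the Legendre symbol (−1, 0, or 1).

First reduce: 4911 ≡ 0 (mod 1637).
Top reduces to 0: gcd > 1, so the symbol is 0.

0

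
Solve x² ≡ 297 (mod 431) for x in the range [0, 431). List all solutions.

177, 254

Since 431 ≡ 3 (mod 4), a square root of 297 is 297^((431+1)/4) = 297^108 mod 431.
Repeated squaring: 297^2≡285, 297^4≡197, 297^8≡19, 297^16≡361, 297^32≡159, 297^64≡283 (mod 431).
297^108 = 297^(64+32+8+4) ≡ 177 (mod 431).
Check: 177² = 31329 ≡ 297 (mod 431). The two roots are 177 and 254.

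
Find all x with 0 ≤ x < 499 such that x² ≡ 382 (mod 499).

222, 277

Since 499 ≡ 3 (mod 4), a square root of 382 is 382^((499+1)/4) = 382^125 mod 499.
Repeated squaring: 382^2≡216, 382^4≡249, 382^8≡125, 382^16≡156, 382^32≡384, 382^64≡251 (mod 499).
382^125 = 382^(64+32+16+8+4+1) ≡ 277 (mod 499).
Check: 277² = 76729 ≡ 382 (mod 499). The two roots are 222 and 277.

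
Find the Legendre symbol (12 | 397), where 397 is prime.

Euler's criterion: (12/397) ≡ 12^198 (mod 397).
12^2 ≡ 144 (mod 397)
12^4 ≡ 92 (mod 397)
12^8 ≡ 127 (mod 397)
12^16 ≡ 249 (mod 397)
12^32 ≡ 69 (mod 397)
12^64 ≡ 394 (mod 397)
12^128 ≡ 9 (mod 397)
12^198 = 12^(128+64+4+2) ≡ 1 (mod 397).
Result is 1, so (12/397) = 1.

1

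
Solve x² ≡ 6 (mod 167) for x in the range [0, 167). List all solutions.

29, 138

Since 167 ≡ 3 (mod 4), a square root of 6 is 6^((167+1)/4) = 6^42 mod 167.
Repeated squaring: 6^2≡36, 6^4≡127, 6^8≡97, 6^16≡57, 6^32≡76 (mod 167).
6^42 = 6^(32+8+2) ≡ 29 (mod 167).
Check: 29² = 841 ≡ 6 (mod 167). The two roots are 29 and 138.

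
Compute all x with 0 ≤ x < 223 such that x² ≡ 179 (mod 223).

Since 223 ≡ 3 (mod 4), a square root of 179 is 179^((223+1)/4) = 179^56 mod 223.
Repeated squaring: 179^2≡152, 179^4≡135, 179^8≡162, 179^16≡153, 179^32≡217 (mod 223).
179^56 = 179^(32+16+8) ≡ 25 (mod 223).
Check: 25² = 625 ≡ 179 (mod 223). The two roots are 25 and 198.

25, 198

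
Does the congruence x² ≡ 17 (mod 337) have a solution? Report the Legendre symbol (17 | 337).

Euler's criterion: (17/337) ≡ 17^168 (mod 337).
17^2 ≡ 289 (mod 337)
17^4 ≡ 282 (mod 337)
17^8 ≡ 329 (mod 337)
17^16 ≡ 64 (mod 337)
17^32 ≡ 52 (mod 337)
17^64 ≡ 8 (mod 337)
17^128 ≡ 64 (mod 337)
17^168 = 17^(128+32+8) ≡ 336 (mod 337).
Result is 336 ≡ −1, so (17/337) = −1.

-1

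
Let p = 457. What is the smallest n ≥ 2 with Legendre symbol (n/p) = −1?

(2/457) = +1, so 2 is a residue.
(3/457) = +1, so 3 is a residue.
(4/457) = +1, so 4 is a residue.
(5/457) = −1, so 5 is the smallest positive non-residue mod 457.

5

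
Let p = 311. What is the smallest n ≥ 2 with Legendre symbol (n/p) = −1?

(2/311) = +1, so 2 is a residue.
(3/311) = +1, so 3 is a residue.
(4/311) = +1, so 4 is a residue.
(5/311) = +1, so 5 is a residue.
(6/311) = +1, so 6 is a residue.
(7/311) = +1, so 7 is a residue.
(8/311) = +1, so 8 is a residue.
(9/311) = +1, so 9 is a residue.
(10/311) = +1, so 10 is a residue.
(11/311) = −1, so 11 is the smallest positive non-residue mod 311.

11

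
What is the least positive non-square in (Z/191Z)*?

(2/191) = +1, so 2 is a residue.
(3/191) = +1, so 3 is a residue.
(4/191) = +1, so 4 is a residue.
(5/191) = +1, so 5 is a residue.
(6/191) = +1, so 6 is a residue.
(7/191) = −1, so 7 is the smallest positive non-residue mod 191.

7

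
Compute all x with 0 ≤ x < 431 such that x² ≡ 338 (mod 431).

142, 289

Since 431 ≡ 3 (mod 4), a square root of 338 is 338^((431+1)/4) = 338^108 mod 431.
Repeated squaring: 338^2≡29, 338^4≡410, 338^8≡10, 338^16≡100, 338^32≡87, 338^64≡242 (mod 431).
338^108 = 338^(64+32+8+4) ≡ 289 (mod 431).
Check: 289² = 83521 ≡ 338 (mod 431). The two roots are 142 and 289.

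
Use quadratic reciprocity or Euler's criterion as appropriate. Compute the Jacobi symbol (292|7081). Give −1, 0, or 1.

0

Pull out 2^2: since 7081 ≡ 1 (mod 8), (2/7081) = +1, so (2/7081)^2 = +1.
Reciprocity: 73 ≡ 1 and 7081 ≡ 1 (mod 4), so (73/7081) = +(7081/73).
Reduce top mod 73: now compute (0/73).
Top reduces to 0: gcd > 1, so the symbol is 0.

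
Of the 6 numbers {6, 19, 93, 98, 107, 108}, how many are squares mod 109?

(6/109) = -1 → non-residue.
(19/109) = -1 → non-residue.
(93/109) = +1 → QR.
(98/109) = -1 → non-residue.
(107/109) = -1 → non-residue.
(108/109) = +1 → QR.
Total quadratic residues among the 6: 2.

2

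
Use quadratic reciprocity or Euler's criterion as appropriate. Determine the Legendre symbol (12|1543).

-1

Pull out 2^2: since 1543 ≡ 7 (mod 8), (2/1543) = +1, so (2/1543)^2 = +1.
Reciprocity: 3 ≡ 3 and 1543 ≡ 3 (mod 4), so (3/1543) = −(1543/3).
Reduce top mod 3: now compute (1/3).
Reached (1/3) = 1. Collecting the sign flips along the way, the symbol is -1.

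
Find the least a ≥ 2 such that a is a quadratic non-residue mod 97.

5

(2/97) = +1, so 2 is a residue.
(3/97) = +1, so 3 is a residue.
(4/97) = +1, so 4 is a residue.
(5/97) = −1, so 5 is the smallest positive non-residue mod 97.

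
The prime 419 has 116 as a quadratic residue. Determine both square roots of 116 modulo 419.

Since 419 ≡ 3 (mod 4), a square root of 116 is 116^((419+1)/4) = 116^105 mod 419.
Repeated squaring: 116^2≡48, 116^4≡209, 116^8≡105, 116^16≡131, 116^32≡401, 116^64≡324 (mod 419).
116^105 = 116^(64+32+8+1) ≡ 148 (mod 419).
Check: 148² = 21904 ≡ 116 (mod 419). The two roots are 148 and 271.

148, 271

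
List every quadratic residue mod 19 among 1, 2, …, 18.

1,4,5,6,7,9,11,16,17

Square k = 1,…,9 (k and 19−k give the same square):
1²=1, 2²=4, 3²=9, 4²=16, 5²≡6, 6²≡17, 7²≡11, 8²≡7, 9²≡5 (mod 19).
So the quadratic residues mod 19 are {1, 4, 5, 6, 7, 9, 11, 16, 17}.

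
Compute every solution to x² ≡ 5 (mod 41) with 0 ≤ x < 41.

13, 28

41 ≡ 1 (mod 4), so we find a root by search.
Trying successive values, 13² = 169 ≡ 5 (mod 41). The other root is 41 − 13 = 28.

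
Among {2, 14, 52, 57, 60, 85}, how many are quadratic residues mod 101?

(2/101) = -1 → non-residue.
(14/101) = +1 → QR.
(52/101) = +1 → QR.
(57/101) = -1 → non-residue.
(60/101) = -1 → non-residue.
(85/101) = +1 → QR.
Total quadratic residues among the 6: 3.

3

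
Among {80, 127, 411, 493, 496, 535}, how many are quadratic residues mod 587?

(80/587) = -1 → non-residue.
(127/587) = -1 → non-residue.
(411/587) = +1 → QR.
(493/587) = +1 → QR.
(496/587) = +1 → QR.
(535/587) = +1 → QR.
Total quadratic residues among the 6: 4.

4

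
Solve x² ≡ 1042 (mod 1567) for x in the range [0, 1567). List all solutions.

Since 1567 ≡ 3 (mod 4), a square root of 1042 is 1042^((1567+1)/4) = 1042^392 mod 1567.
Repeated squaring: 1042^2≡1400, 1042^4≡1250, 1042^8≡201, 1042^16≡1226, 1042^32≡323, 1042^64≡907, 1042^128≡1541, 1042^256≡676 (mod 1567).
1042^392 = 1042^(256+128+8) ≡ 809 (mod 1567).
Check: 809² = 654481 ≡ 1042 (mod 1567). The two roots are 758 and 809.

758, 809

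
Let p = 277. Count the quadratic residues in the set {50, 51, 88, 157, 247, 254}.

4

(50/277) = -1 → non-residue.
(51/277) = -1 → non-residue.
(88/277) = +1 → QR.
(157/277) = +1 → QR.
(247/277) = +1 → QR.
(254/277) = +1 → QR.
Total quadratic residues among the 6: 4.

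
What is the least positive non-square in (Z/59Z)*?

(2/59) = −1, so 2 is the smallest positive non-residue mod 59.

2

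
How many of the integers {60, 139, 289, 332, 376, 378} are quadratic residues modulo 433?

2

(60/433) = -1 → non-residue.
(139/433) = +1 → QR.
(289/433) = +1 → QR.
(332/433) = -1 → non-residue.
(376/433) = -1 → non-residue.
(378/433) = -1 → non-residue.
Total quadratic residues among the 6: 2.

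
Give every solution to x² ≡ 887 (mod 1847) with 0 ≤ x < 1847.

Since 1847 ≡ 3 (mod 4), a square root of 887 is 887^((1847+1)/4) = 887^462 mod 1847.
Repeated squaring: 887^2≡1794, 887^4≡962, 887^8≡97, 887^16≡174, 887^32≡724, 887^64≡1475, 887^128≡1706, 887^256≡1411 (mod 1847).
887^462 = 887^(256+128+64+8+4+2) ≡ 1554 (mod 1847).
Check: 1554² = 2414916 ≡ 887 (mod 1847). The two roots are 293 and 1554.

293, 1554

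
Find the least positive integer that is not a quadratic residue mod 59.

2

(2/59) = −1, so 2 is the smallest positive non-residue mod 59.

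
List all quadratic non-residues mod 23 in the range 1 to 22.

Square k = 1,…,11 (k and 23−k give the same square):
1²=1, 2²=4, 3²=9, 4²=16, 5²≡2, 6²≡13, 7²≡3, 8²≡18, 9²≡12, 10²≡8, 11²≡6 (mod 23).
The residues are {1, 2, 3, 4, 6, 8, 9, 12, 13, 16, 18}; the non-residues are the remaining 11 nonzero classes.

5 7 10 11 14 15 17 19 20 21 22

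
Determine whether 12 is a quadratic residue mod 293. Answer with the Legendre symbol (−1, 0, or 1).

-1

Euler's criterion: (12/293) ≡ 12^146 (mod 293).
12^2 ≡ 144 (mod 293)
12^4 ≡ 226 (mod 293)
12^8 ≡ 94 (mod 293)
12^16 ≡ 46 (mod 293)
12^32 ≡ 65 (mod 293)
12^64 ≡ 123 (mod 293)
12^128 ≡ 186 (mod 293)
12^146 = 12^(128+16+2) ≡ 292 (mod 293).
Result is 292 ≡ −1, so (12/293) = −1.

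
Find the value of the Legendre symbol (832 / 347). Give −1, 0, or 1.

1

First reduce: 832 ≡ 138 (mod 347).
Pull out 2: since 347 ≡ 3 (mod 8), (2/347) = -1.
Reciprocity: 69 ≡ 1 and 347 ≡ 3 (mod 4), so (69/347) = +(347/69).
Reduce top mod 69: now compute (2/69).
Pull out 2: since 69 ≡ 5 (mod 8), (2/69) = -1.
Reached (1/69) = 1. Collecting the sign flips along the way, the symbol is +1.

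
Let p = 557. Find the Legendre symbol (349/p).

-1

Reciprocity: 349 ≡ 1 and 557 ≡ 1 (mod 4), so (349/557) = +(557/349).
Reduce top mod 349: now compute (208/349).
Pull out 2^4: since 349 ≡ 5 (mod 8), (2/349) = -1, so (2/349)^4 = +1.
Reciprocity: 13 ≡ 1 and 349 ≡ 1 (mod 4), so (13/349) = +(349/13).
Reduce top mod 13: now compute (11/13).
Reciprocity: 11 ≡ 3 and 13 ≡ 1 (mod 4), so (11/13) = +(13/11).
Reduce top mod 11: now compute (2/11).
Pull out 2: since 11 ≡ 3 (mod 8), (2/11) = -1.
Reached (1/11) = 1. Collecting the sign flips along the way, the symbol is -1.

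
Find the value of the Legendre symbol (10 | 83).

1

Pull out 2: since 83 ≡ 3 (mod 8), (2/83) = -1.
Reciprocity: 5 ≡ 1 and 83 ≡ 3 (mod 4), so (5/83) = +(83/5).
Reduce top mod 5: now compute (3/5).
Reciprocity: 3 ≡ 3 and 5 ≡ 1 (mod 4), so (3/5) = +(5/3).
Reduce top mod 3: now compute (2/3).
Pull out 2: since 3 ≡ 3 (mod 8), (2/3) = -1.
Reached (1/3) = 1. Collecting the sign flips along the way, the symbol is +1.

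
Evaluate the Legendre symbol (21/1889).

Reciprocity: 21 ≡ 1 and 1889 ≡ 1 (mod 4), so (21/1889) = +(1889/21).
Reduce top mod 21: now compute (20/21).
Pull out 2^2: since 21 ≡ 5 (mod 8), (2/21) = -1, so (2/21)^2 = +1.
Reciprocity: 5 ≡ 1 and 21 ≡ 1 (mod 4), so (5/21) = +(21/5).
Reduce top mod 5: now compute (1/5).
Reached (1/5) = 1. Collecting the sign flips along the way, the symbol is +1.

1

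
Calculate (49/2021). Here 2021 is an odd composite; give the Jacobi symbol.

Reciprocity: 49 ≡ 1 and 2021 ≡ 1 (mod 4), so (49/2021) = +(2021/49).
Reduce top mod 49: now compute (12/49).
Pull out 2^2: since 49 ≡ 1 (mod 8), (2/49) = +1, so (2/49)^2 = +1.
Reciprocity: 3 ≡ 3 and 49 ≡ 1 (mod 4), so (3/49) = +(49/3).
Reduce top mod 3: now compute (1/3).
Reached (1/3) = 1. Collecting the sign flips along the way, the symbol is +1.

1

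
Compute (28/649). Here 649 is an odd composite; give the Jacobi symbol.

Pull out 2^2: since 649 ≡ 1 (mod 8), (2/649) = +1, so (2/649)^2 = +1.
Reciprocity: 7 ≡ 3 and 649 ≡ 1 (mod 4), so (7/649) = +(649/7).
Reduce top mod 7: now compute (5/7).
Reciprocity: 5 ≡ 1 and 7 ≡ 3 (mod 4), so (5/7) = +(7/5).
Reduce top mod 5: now compute (2/5).
Pull out 2: since 5 ≡ 5 (mod 8), (2/5) = -1.
Reached (1/5) = 1. Collecting the sign flips along the way, the symbol is -1.

-1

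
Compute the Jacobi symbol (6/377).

-1

Pull out 2: since 377 ≡ 1 (mod 8), (2/377) = +1.
Reciprocity: 3 ≡ 3 and 377 ≡ 1 (mod 4), so (3/377) = +(377/3).
Reduce top mod 3: now compute (2/3).
Pull out 2: since 3 ≡ 3 (mod 8), (2/3) = -1.
Reached (1/3) = 1. Collecting the sign flips along the way, the symbol is -1.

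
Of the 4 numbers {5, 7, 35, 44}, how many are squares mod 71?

1

(5/71) = +1 → QR.
(7/71) = -1 → non-residue.
(35/71) = -1 → non-residue.
(44/71) = -1 → non-residue.
Total quadratic residues among the 4: 1.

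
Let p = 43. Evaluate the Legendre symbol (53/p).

Euler's criterion: (53/43) ≡ 10^21 (mod 43).
10^2 ≡ 14 (mod 43)
10^4 ≡ 24 (mod 43)
10^8 ≡ 17 (mod 43)
10^16 ≡ 31 (mod 43)
10^21 = 10^(16+4+1) ≡ 1 (mod 43).
Result is 1, so (53/43) = 1.

1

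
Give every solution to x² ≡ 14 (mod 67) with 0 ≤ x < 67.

Since 67 ≡ 3 (mod 4), a square root of 14 is 14^((67+1)/4) = 14^17 mod 67.
Repeated squaring: 14^2≡62, 14^4≡25, 14^8≡22, 14^16≡15 (mod 67).
14^17 = 14^(16+1) ≡ 9 (mod 67).
Check: 9² = 81 ≡ 14 (mod 67). The two roots are 9 and 58.

9, 58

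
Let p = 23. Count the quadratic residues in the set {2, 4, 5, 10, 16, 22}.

3

(2/23) = +1 → QR.
(4/23) = +1 → QR.
(5/23) = -1 → non-residue.
(10/23) = -1 → non-residue.
(16/23) = +1 → QR.
(22/23) = -1 → non-residue.
Total quadratic residues among the 6: 3.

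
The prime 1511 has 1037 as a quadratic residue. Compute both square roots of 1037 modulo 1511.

274, 1237

Since 1511 ≡ 3 (mod 4), a square root of 1037 is 1037^((1511+1)/4) = 1037^378 mod 1511.
Repeated squaring: 1037^2≡1048, 1037^4≡1318, 1037^8≡985, 1037^16≡163, 1037^32≡882, 1037^64≡1270, 1037^128≡663, 1037^256≡1379 (mod 1511).
1037^378 = 1037^(256+64+32+16+8+2) ≡ 274 (mod 1511).
Check: 274² = 75076 ≡ 1037 (mod 1511). The two roots are 274 and 1237.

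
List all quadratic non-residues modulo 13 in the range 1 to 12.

2,5,6,7,8,11

Square k = 1,…,6 (k and 13−k give the same square):
1²=1, 2²=4, 3²=9, 4²≡3, 5²≡12, 6²≡10 (mod 13).
The residues are {1, 3, 4, 9, 10, 12}; the non-residues are the remaining 6 nonzero classes.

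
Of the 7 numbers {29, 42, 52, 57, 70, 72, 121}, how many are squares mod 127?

5

(29/127) = -1 → non-residue.
(42/127) = +1 → QR.
(52/127) = +1 → QR.
(57/127) = -1 → non-residue.
(70/127) = +1 → QR.
(72/127) = +1 → QR.
(121/127) = +1 → QR.
Total quadratic residues among the 7: 5.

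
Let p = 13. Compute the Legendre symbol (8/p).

Euler's criterion: (8/13) ≡ 8^6 (mod 13).
8^2 ≡ 12 (mod 13)
8^4 ≡ 1 (mod 13)
8^6 = 8^(4+2) ≡ 12 (mod 13).
Result is 12 ≡ −1, so (8/13) = −1.

-1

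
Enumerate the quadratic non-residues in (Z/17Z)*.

3,5,6,7,10,11,12,14

Square k = 1,…,8 (k and 17−k give the same square):
1²=1, 2²=4, 3²=9, 4²=16, 5²≡8, 6²≡2, 7²≡15, 8²≡13 (mod 17).
The residues are {1, 2, 4, 8, 9, 13, 15, 16}; the non-residues are the remaining 8 nonzero classes.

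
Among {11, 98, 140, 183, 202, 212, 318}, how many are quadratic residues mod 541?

(11/541) = -1 → non-residue.
(98/541) = -1 → non-residue.
(140/541) = +1 → QR.
(183/541) = -1 → non-residue.
(202/541) = -1 → non-residue.
(212/541) = +1 → QR.
(318/541) = -1 → non-residue.
Total quadratic residues among the 7: 2.

2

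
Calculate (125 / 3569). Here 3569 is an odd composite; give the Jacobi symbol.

Reciprocity: 125 ≡ 1 and 3569 ≡ 1 (mod 4), so (125/3569) = +(3569/125).
Reduce top mod 125: now compute (69/125).
Reciprocity: 69 ≡ 1 and 125 ≡ 1 (mod 4), so (69/125) = +(125/69).
Reduce top mod 69: now compute (56/69).
Pull out 2^3: since 69 ≡ 5 (mod 8), (2/69) = -1, so (2/69)^3 = -1.
Reciprocity: 7 ≡ 3 and 69 ≡ 1 (mod 4), so (7/69) = +(69/7).
Reduce top mod 7: now compute (6/7).
Pull out 2: since 7 ≡ 7 (mod 8), (2/7) = +1.
Reciprocity: 3 ≡ 3 and 7 ≡ 3 (mod 4), so (3/7) = −(7/3).
Reduce top mod 3: now compute (1/3).
Reached (1/3) = 1. Collecting the sign flips along the way, the symbol is +1.

1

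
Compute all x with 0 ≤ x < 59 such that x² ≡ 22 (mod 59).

9, 50

Since 59 ≡ 3 (mod 4), a square root of 22 is 22^((59+1)/4) = 22^15 mod 59.
Repeated squaring: 22^2≡12, 22^4≡26, 22^8≡27 (mod 59).
22^15 = 22^(8+4+2+1) ≡ 9 (mod 59).
Check: 9² = 81 ≡ 22 (mod 59). The two roots are 9 and 50.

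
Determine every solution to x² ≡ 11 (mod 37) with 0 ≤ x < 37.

14, 23

37 ≡ 1 (mod 4), so we find a root by search.
Trying successive values, 14² = 196 ≡ 11 (mod 37). The other root is 37 − 14 = 23.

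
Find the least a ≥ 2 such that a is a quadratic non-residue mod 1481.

(2/1481) = +1, so 2 is a residue.
(3/1481) = −1, so 3 is the smallest positive non-residue mod 1481.

3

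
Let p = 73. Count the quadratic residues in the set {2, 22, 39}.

(2/73) = +1 → QR.
(22/73) = -1 → non-residue.
(39/73) = -1 → non-residue.
Total quadratic residues among the 3: 1.

1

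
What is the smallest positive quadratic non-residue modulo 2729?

3

(2/2729) = +1, so 2 is a residue.
(3/2729) = −1, so 3 is the smallest positive non-residue mod 2729.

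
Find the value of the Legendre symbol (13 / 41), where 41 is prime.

Reciprocity: 13 ≡ 1 and 41 ≡ 1 (mod 4), so (13/41) = +(41/13).
Reduce top mod 13: now compute (2/13).
Pull out 2: since 13 ≡ 5 (mod 8), (2/13) = -1.
Reached (1/13) = 1. Collecting the sign flips along the way, the symbol is -1.

-1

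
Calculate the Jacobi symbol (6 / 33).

Pull out 2: since 33 ≡ 1 (mod 8), (2/33) = +1.
Reciprocity: 3 ≡ 3 and 33 ≡ 1 (mod 4), so (3/33) = +(33/3).
Reduce top mod 3: now compute (0/3).
Top reduces to 0: gcd > 1, so the symbol is 0.

0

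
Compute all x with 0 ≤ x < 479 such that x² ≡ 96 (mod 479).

Since 479 ≡ 3 (mod 4), a square root of 96 is 96^((479+1)/4) = 96^120 mod 479.
Repeated squaring: 96^2≡115, 96^4≡292, 96^8≡2, 96^16≡4, 96^32≡16, 96^64≡256 (mod 479).
96^120 = 96^(64+32+16+8) ≡ 196 (mod 479).
Check: 196² = 38416 ≡ 96 (mod 479). The two roots are 196 and 283.

196, 283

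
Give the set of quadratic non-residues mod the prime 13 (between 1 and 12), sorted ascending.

2 5 6 7 8 11

Square k = 1,…,6 (k and 13−k give the same square):
1²=1, 2²=4, 3²=9, 4²≡3, 5²≡12, 6²≡10 (mod 13).
The residues are {1, 3, 4, 9, 10, 12}; the non-residues are the remaining 6 nonzero classes.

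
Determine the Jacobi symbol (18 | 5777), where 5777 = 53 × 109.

1

Pull out 2: since 5777 ≡ 1 (mod 8), (2/5777) = +1.
Reciprocity: 9 ≡ 1 and 5777 ≡ 1 (mod 4), so (9/5777) = +(5777/9).
Reduce top mod 9: now compute (8/9).
Pull out 2^3: since 9 ≡ 1 (mod 8), (2/9) = +1, so (2/9)^3 = +1.
Reached (1/9) = 1. Collecting the sign flips along the way, the symbol is +1.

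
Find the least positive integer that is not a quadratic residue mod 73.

(2/73) = +1, so 2 is a residue.
(3/73) = +1, so 3 is a residue.
(4/73) = +1, so 4 is a residue.
(5/73) = −1, so 5 is the smallest positive non-residue mod 73.

5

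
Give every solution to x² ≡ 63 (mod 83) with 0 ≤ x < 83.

Since 83 ≡ 3 (mod 4), a square root of 63 is 63^((83+1)/4) = 63^21 mod 83.
Repeated squaring: 63^2≡68, 63^4≡59, 63^8≡78, 63^16≡25 (mod 83).
63^21 = 63^(16+4+1) ≡ 48 (mod 83).
Check: 48² = 2304 ≡ 63 (mod 83). The two roots are 35 and 48.

35, 48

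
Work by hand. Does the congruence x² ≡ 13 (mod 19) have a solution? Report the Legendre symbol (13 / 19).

Reciprocity: 13 ≡ 1 and 19 ≡ 3 (mod 4), so (13/19) = +(19/13).
Reduce top mod 13: now compute (6/13).
Pull out 2: since 13 ≡ 5 (mod 8), (2/13) = -1.
Reciprocity: 3 ≡ 3 and 13 ≡ 1 (mod 4), so (3/13) = +(13/3).
Reduce top mod 3: now compute (1/3).
Reached (1/3) = 1. Collecting the sign flips along the way, the symbol is -1.

-1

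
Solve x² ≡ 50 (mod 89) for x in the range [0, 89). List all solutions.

36, 53

89 ≡ 1 (mod 4), so we find a root by search.
Trying successive values, 36² = 1296 ≡ 50 (mod 89). The other root is 89 − 36 = 53.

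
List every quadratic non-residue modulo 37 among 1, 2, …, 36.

Square k = 1,…,18 (k and 37−k give the same square):
1²=1, 2²=4, 3²=9, 4²=16, 5²=25, 6²=36, 7²≡12, 8²≡27, 9²≡7, 10²≡26, 11²≡10, 12²≡33, 13²≡21, 14²≡11, 15²≡3, 16²≡34, 17²≡30, 18²≡28 (mod 37).
The residues are {1, 3, 4, 7, 9, 10, 11, 12, 16, 21, 25, 26, 27, 28, 30, 33, 34, 36}; the non-residues are the remaining 18 nonzero classes.

2, 5, 6, 8, 13, 14, 15, 17, 18, 19, 20, 22, 23, 24, 29, 31, 32, 35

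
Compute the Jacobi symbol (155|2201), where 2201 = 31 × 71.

Reciprocity: 155 ≡ 3 and 2201 ≡ 1 (mod 4), so (155/2201) = +(2201/155).
Reduce top mod 155: now compute (31/155).
Reciprocity: 31 ≡ 3 and 155 ≡ 3 (mod 4), so (31/155) = −(155/31).
Reduce top mod 31: now compute (0/31).
Top reduces to 0: gcd > 1, so the symbol is 0.

0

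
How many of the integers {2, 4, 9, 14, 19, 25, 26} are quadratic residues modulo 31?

(2/31) = +1 → QR.
(4/31) = +1 → QR.
(9/31) = +1 → QR.
(14/31) = +1 → QR.
(19/31) = +1 → QR.
(25/31) = +1 → QR.
(26/31) = -1 → non-residue.
Total quadratic residues among the 7: 6.

6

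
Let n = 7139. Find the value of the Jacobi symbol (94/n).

1

Pull out 2: since 7139 ≡ 3 (mod 8), (2/7139) = -1.
Reciprocity: 47 ≡ 3 and 7139 ≡ 3 (mod 4), so (47/7139) = −(7139/47).
Reduce top mod 47: now compute (42/47).
Pull out 2: since 47 ≡ 7 (mod 8), (2/47) = +1.
Reciprocity: 21 ≡ 1 and 47 ≡ 3 (mod 4), so (21/47) = +(47/21).
Reduce top mod 21: now compute (5/21).
Reciprocity: 5 ≡ 1 and 21 ≡ 1 (mod 4), so (5/21) = +(21/5).
Reduce top mod 5: now compute (1/5).
Reached (1/5) = 1. Collecting the sign flips along the way, the symbol is +1.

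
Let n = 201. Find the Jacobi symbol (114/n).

Pull out 2: since 201 ≡ 1 (mod 8), (2/201) = +1.
Reciprocity: 57 ≡ 1 and 201 ≡ 1 (mod 4), so (57/201) = +(201/57).
Reduce top mod 57: now compute (30/57).
Pull out 2: since 57 ≡ 1 (mod 8), (2/57) = +1.
Reciprocity: 15 ≡ 3 and 57 ≡ 1 (mod 4), so (15/57) = +(57/15).
Reduce top mod 15: now compute (12/15).
Pull out 2^2: since 15 ≡ 7 (mod 8), (2/15) = +1, so (2/15)^2 = +1.
Reciprocity: 3 ≡ 3 and 15 ≡ 3 (mod 4), so (3/15) = −(15/3).
Reduce top mod 3: now compute (0/3).
Top reduces to 0: gcd > 1, so the symbol is 0.

0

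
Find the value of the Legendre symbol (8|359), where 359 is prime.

Euler's criterion: (8/359) ≡ 8^179 (mod 359).
8^2 ≡ 64 (mod 359)
8^4 ≡ 147 (mod 359)
8^8 ≡ 69 (mod 359)
8^16 ≡ 94 (mod 359)
8^32 ≡ 220 (mod 359)
8^64 ≡ 294 (mod 359)
8^128 ≡ 276 (mod 359)
8^179 = 8^(128+32+16+2+1) ≡ 1 (mod 359).
Result is 1, so (8/359) = 1.

1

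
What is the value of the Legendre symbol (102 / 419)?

Pull out 2: since 419 ≡ 3 (mod 8), (2/419) = -1.
Reciprocity: 51 ≡ 3 and 419 ≡ 3 (mod 4), so (51/419) = −(419/51).
Reduce top mod 51: now compute (11/51).
Reciprocity: 11 ≡ 3 and 51 ≡ 3 (mod 4), so (11/51) = −(51/11).
Reduce top mod 11: now compute (7/11).
Reciprocity: 7 ≡ 3 and 11 ≡ 3 (mod 4), so (7/11) = −(11/7).
Reduce top mod 7: now compute (4/7).
Pull out 2^2: since 7 ≡ 7 (mod 8), (2/7) = +1, so (2/7)^2 = +1.
Reached (1/7) = 1. Collecting the sign flips along the way, the symbol is +1.

1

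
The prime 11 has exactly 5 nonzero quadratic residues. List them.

1 3 4 5 9

Square k = 1,…,5 (k and 11−k give the same square):
1²=1, 2²=4, 3²=9, 4²≡5, 5²≡3 (mod 11).
So the quadratic residues mod 11 are {1, 3, 4, 5, 9}.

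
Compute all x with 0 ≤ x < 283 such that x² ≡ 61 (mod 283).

Since 283 ≡ 3 (mod 4), a square root of 61 is 61^((283+1)/4) = 61^71 mod 283.
Repeated squaring: 61^2≡42, 61^4≡66, 61^8≡111, 61^16≡152, 61^32≡181, 61^64≡216 (mod 283).
61^71 = 61^(64+4+2+1) ≡ 175 (mod 283).
Check: 175² = 30625 ≡ 61 (mod 283). The two roots are 108 and 175.

108, 175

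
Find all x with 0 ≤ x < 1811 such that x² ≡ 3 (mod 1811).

Since 1811 ≡ 3 (mod 4), a square root of 3 is 3^((1811+1)/4) = 3^453 mod 1811.
Repeated squaring: 3^2≡9, 3^4≡81, 3^8≡1128, 3^16≡1062, 3^32≡1402, 3^64≡669, 3^128≡244, 3^256≡1584 (mod 1811).
3^453 = 3^(256+128+64+4+1) ≡ 217 (mod 1811).
Check: 217² = 47089 ≡ 3 (mod 1811). The two roots are 217 and 1594.

217, 1594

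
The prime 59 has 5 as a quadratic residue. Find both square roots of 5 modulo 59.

Since 59 ≡ 3 (mod 4), a square root of 5 is 5^((59+1)/4) = 5^15 mod 59.
Repeated squaring: 5^2≡25, 5^4≡35, 5^8≡45 (mod 59).
5^15 = 5^(8+4+2+1) ≡ 51 (mod 59).
Check: 51² = 2601 ≡ 5 (mod 59). The two roots are 8 and 51.

8, 51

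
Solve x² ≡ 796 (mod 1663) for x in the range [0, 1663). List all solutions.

812, 851

Since 1663 ≡ 3 (mod 4), a square root of 796 is 796^((1663+1)/4) = 796^416 mod 1663.
Repeated squaring: 796^2≡13, 796^4≡169, 796^8≡290, 796^16≡950, 796^32≡1154, 796^64≡1316, 796^128≡673, 796^256≡593 (mod 1663).
796^416 = 796^(256+128+32) ≡ 812 (mod 1663).
Check: 812² = 659344 ≡ 796 (mod 1663). The two roots are 812 and 851.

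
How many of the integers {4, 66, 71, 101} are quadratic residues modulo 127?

(4/127) = +1 → QR.
(66/127) = -1 → non-residue.
(71/127) = +1 → QR.
(101/127) = -1 → non-residue.
Total quadratic residues among the 4: 2.

2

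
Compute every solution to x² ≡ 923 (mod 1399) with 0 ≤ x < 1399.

Since 1399 ≡ 3 (mod 4), a square root of 923 is 923^((1399+1)/4) = 923^350 mod 1399.
Repeated squaring: 923^2≡1337, 923^4≡1046, 923^8≡98, 923^16≡1210, 923^32≡746, 923^64≡1113, 923^128≡654, 923^256≡1021 (mod 1399).
923^350 = 923^(256+64+16+8+4+2) ≡ 61 (mod 1399).
Check: 61² = 3721 ≡ 923 (mod 1399). The two roots are 61 and 1338.

61, 1338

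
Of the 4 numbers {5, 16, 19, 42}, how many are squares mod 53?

(5/53) = -1 → non-residue.
(16/53) = +1 → QR.
(19/53) = -1 → non-residue.
(42/53) = +1 → QR.
Total quadratic residues among the 4: 2.

2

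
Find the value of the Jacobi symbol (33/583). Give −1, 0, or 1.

0

Reciprocity: 33 ≡ 1 and 583 ≡ 3 (mod 4), so (33/583) = +(583/33).
Reduce top mod 33: now compute (22/33).
Pull out 2: since 33 ≡ 1 (mod 8), (2/33) = +1.
Reciprocity: 11 ≡ 3 and 33 ≡ 1 (mod 4), so (11/33) = +(33/11).
Reduce top mod 11: now compute (0/11).
Top reduces to 0: gcd > 1, so the symbol is 0.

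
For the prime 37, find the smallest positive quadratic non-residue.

(2/37) = −1, so 2 is the smallest positive non-residue mod 37.

2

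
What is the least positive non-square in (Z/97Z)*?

(2/97) = +1, so 2 is a residue.
(3/97) = +1, so 3 is a residue.
(4/97) = +1, so 4 is a residue.
(5/97) = −1, so 5 is the smallest positive non-residue mod 97.

5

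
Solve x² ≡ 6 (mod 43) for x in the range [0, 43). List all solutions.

7, 36

Since 43 ≡ 3 (mod 4), a square root of 6 is 6^((43+1)/4) = 6^11 mod 43.
Repeated squaring: 6^2≡36, 6^4≡6, 6^8≡36 (mod 43).
6^11 = 6^(8+2+1) ≡ 36 (mod 43).
Check: 36² = 1296 ≡ 6 (mod 43). The two roots are 7 and 36.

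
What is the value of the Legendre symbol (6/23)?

Pull out 2: since 23 ≡ 7 (mod 8), (2/23) = +1.
Reciprocity: 3 ≡ 3 and 23 ≡ 3 (mod 4), so (3/23) = −(23/3).
Reduce top mod 3: now compute (2/3).
Pull out 2: since 3 ≡ 3 (mod 8), (2/3) = -1.
Reached (1/3) = 1. Collecting the sign flips along the way, the symbol is +1.

1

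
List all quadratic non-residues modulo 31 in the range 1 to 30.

Square k = 1,…,15 (k and 31−k give the same square):
1²=1, 2²=4, 3²=9, 4²=16, 5²=25, 6²≡5, 7²≡18, 8²≡2, 9²≡19, 10²≡7, 11²≡28, 12²≡20, 13²≡14, 14²≡10, 15²≡8 (mod 31).
The residues are {1, 2, 4, 5, 7, 8, 9, 10, 14, 16, 18, 19, 20, 25, 28}; the non-residues are the remaining 15 nonzero classes.

3 6 11 12 13 15 17 21 22 23 24 26 27 29 30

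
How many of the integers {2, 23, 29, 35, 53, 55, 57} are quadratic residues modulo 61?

1

(2/61) = -1 → non-residue.
(23/61) = -1 → non-residue.
(29/61) = -1 → non-residue.
(35/61) = -1 → non-residue.
(53/61) = -1 → non-residue.
(55/61) = -1 → non-residue.
(57/61) = +1 → QR.
Total quadratic residues among the 7: 1.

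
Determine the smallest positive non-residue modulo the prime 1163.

(2/1163) = −1, so 2 is the smallest positive non-residue mod 1163.

2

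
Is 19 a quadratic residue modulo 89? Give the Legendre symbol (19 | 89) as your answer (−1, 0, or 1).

-1

Reciprocity: 19 ≡ 3 and 89 ≡ 1 (mod 4), so (19/89) = +(89/19).
Reduce top mod 19: now compute (13/19).
Reciprocity: 13 ≡ 1 and 19 ≡ 3 (mod 4), so (13/19) = +(19/13).
Reduce top mod 13: now compute (6/13).
Pull out 2: since 13 ≡ 5 (mod 8), (2/13) = -1.
Reciprocity: 3 ≡ 3 and 13 ≡ 1 (mod 4), so (3/13) = +(13/3).
Reduce top mod 3: now compute (1/3).
Reached (1/3) = 1. Collecting the sign flips along the way, the symbol is -1.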